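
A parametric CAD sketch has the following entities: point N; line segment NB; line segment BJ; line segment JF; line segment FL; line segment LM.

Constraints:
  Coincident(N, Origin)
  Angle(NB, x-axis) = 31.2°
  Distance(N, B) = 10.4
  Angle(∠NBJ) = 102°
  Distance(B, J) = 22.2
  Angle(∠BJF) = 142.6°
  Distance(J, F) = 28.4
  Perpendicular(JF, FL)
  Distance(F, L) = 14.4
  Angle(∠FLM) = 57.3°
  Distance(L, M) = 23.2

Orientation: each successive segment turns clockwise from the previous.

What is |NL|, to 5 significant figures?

42.431

∠BJF = 142.6° gives JF at -84.200° from the x-axis; with |JF| = 28.4, F = (26.963, -39.050). JF is perpendicular to FL, so FL runs at -174.20°; with |FL| = 14.4, L = (12.636, -40.505). Then |NL| = |L − N| = 42.431.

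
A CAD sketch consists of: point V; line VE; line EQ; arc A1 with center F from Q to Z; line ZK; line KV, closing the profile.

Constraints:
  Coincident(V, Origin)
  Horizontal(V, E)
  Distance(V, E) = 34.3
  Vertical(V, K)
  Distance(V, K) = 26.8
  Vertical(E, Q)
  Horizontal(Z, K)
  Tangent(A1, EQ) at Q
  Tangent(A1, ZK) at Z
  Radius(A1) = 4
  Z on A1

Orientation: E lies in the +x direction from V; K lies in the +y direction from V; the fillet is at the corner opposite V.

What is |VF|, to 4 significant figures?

37.92

V is at the origin; V and E share the same y with |VE| = 34.3 and E on the +x side, so E = (34.30, 0.000). V and K share the same x with |VK| = 26.8 and K on the +y side, so K = (0.000, 26.80). The virtual corner opposite V is at (34.30, 26.80). The tangent condition forces FQ to be normal to EQ and tangency of A1 to ZK means the radius FZ is perpendicular to ZK, with radius 4.0, so the center F sits 4.0 in from both sides at F = (30.30, 22.80). Then |VF| = |F − V| = 37.92.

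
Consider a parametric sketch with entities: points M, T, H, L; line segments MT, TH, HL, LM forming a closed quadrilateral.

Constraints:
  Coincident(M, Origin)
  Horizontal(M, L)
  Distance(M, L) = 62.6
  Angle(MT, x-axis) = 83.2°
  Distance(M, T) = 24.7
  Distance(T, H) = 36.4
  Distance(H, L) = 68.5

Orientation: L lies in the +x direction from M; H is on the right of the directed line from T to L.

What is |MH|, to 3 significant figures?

12.1

Checks: M.y = 0.00, L.y = 0.00 ✓; |TH| = 36.40 ✓; |HL| = 68.50 ✓.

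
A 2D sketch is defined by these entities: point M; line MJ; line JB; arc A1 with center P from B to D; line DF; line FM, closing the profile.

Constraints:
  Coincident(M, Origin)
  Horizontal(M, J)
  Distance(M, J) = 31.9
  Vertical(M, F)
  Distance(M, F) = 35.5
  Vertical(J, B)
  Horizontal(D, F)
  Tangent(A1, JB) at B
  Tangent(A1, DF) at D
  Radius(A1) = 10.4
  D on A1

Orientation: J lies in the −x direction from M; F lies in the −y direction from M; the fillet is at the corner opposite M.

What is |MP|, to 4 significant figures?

33.05

M is at the origin; MJ is horizontal with |MJ| = 31.9 and J on the −x side, so J = (-31.90, 0.000). M and F share the same x with |MF| = 35.5 and F on the −y side, so F = (0.000, -35.50). The virtual corner opposite M is at (-31.90, -35.50). The tangent condition forces PB to be normal to JB and since A1 is tangent to DF there, PD ⟂ DF, with radius 10.4, so the center P sits 10.4 in from both sides at P = (-21.50, -25.10). Then |MP| = |P − M| = 33.05.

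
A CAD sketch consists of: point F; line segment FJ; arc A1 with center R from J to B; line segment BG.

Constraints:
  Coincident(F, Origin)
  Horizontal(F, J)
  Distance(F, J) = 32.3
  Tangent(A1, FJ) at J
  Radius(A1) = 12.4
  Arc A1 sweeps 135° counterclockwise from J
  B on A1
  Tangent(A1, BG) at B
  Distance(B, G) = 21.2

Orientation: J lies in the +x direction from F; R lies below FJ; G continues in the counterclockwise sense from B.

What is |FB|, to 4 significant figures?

31.65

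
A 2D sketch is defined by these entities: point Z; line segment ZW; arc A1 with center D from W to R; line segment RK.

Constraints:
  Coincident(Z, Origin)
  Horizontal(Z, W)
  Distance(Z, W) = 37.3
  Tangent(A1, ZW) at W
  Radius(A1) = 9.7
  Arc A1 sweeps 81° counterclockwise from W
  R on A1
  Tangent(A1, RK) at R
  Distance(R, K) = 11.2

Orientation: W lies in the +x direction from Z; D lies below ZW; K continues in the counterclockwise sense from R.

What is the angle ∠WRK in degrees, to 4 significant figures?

139.5°

Z is at the origin; ZW is horizontal with |ZW| = 37.3 and W on the +x side, so W = (37.30, 0.000). A1 meets ZW tangentially, so DW is at right angles to ZW, so D = W + (0, -9.7) = (37.30, -9.700). On A1, W sits at bearing 90° from D; an 81° counterclockwise sweep puts R at bearing 171°, so R = D + 9.7·(cos 171°, sin 171°) = (27.72, -8.183). The tangent condition forces DR to be normal to RK, so RK runs along (−sin 171°, cos 171°); with |RK| = 11.2, K = (25.97, -19.24). Then cos ∠WRK = RW·RK / (|RW||RK|), giving 139.5°.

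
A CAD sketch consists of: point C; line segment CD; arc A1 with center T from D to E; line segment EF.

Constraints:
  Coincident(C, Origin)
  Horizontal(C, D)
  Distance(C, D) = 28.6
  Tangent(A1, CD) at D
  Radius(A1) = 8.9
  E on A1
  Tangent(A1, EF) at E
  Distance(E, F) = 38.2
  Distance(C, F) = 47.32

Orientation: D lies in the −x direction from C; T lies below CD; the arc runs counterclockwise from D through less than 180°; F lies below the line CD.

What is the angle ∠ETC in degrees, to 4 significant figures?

162.1°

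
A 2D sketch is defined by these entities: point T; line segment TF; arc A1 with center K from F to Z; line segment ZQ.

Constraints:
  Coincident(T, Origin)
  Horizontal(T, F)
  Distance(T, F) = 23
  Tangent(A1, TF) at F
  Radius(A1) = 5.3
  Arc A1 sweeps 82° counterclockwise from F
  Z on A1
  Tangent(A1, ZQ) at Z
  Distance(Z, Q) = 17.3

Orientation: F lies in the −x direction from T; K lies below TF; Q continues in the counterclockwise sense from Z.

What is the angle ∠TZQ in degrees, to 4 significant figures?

107.2°

T is at the origin; T and F share the same y with |TF| = 23.0 and F on the −x side, so F = (-23.00, 0.000). A1 meets TF tangentially, so KF is at right angles to TF, so K = F + (0, -5.3) = (-23.00, -5.300). On A1, F sits at bearing 90° from K; an 82° counterclockwise sweep puts Z at bearing 172°, so Z = K + 5.3·(cos 172°, sin 172°) = (-28.25, -4.562). The tangent condition forces KZ to be normal to ZQ, so ZQ runs along (−sin 172°, cos 172°); with |ZQ| = 17.3, Q = (-30.66, -21.69). Then cos ∠TZQ = ZT·ZQ / (|ZT||ZQ|), giving 107.2°.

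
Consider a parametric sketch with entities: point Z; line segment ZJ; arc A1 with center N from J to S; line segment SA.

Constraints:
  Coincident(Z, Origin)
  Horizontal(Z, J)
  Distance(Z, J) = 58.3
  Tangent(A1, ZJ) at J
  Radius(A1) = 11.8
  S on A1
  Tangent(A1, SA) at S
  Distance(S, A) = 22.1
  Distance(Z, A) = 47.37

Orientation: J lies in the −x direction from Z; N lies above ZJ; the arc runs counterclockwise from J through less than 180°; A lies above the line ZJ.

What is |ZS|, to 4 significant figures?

48.01

Z is at the origin; ZJ is horizontal with |ZJ| = 58.3 and J on the −x side, so J = (-58.30, 0.000). Tangency of A1 to ZJ means the radius NJ is perpendicular to ZJ, so N = J + (0, 11.8) = (-58.30, 11.80). Since NS ⟂ SA (tangency), |NA| = √(11.8² + 22.1²) = 25.05 regardless of where S sits on A1. So A lies on both circle(Z, 47.37) and circle(N, 25.05); the above-ZJ intersection is A = (-38.67, 27.36). S is the foot of the tangent from A: S = (-47.48, 7.096).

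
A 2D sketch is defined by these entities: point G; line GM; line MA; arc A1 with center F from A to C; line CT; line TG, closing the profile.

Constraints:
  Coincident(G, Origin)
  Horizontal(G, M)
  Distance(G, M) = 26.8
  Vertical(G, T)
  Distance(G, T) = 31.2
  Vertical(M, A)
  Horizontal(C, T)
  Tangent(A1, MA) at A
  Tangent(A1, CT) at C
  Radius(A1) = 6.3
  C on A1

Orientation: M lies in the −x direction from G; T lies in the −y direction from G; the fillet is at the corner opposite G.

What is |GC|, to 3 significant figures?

37.3

G is at the origin; GM is horizontal with |GM| = 26.8 and M on the −x side, so M = (-26.8, 0.00). G and T share the same x with |GT| = 31.2 and T on the −y side, so T = (0.00, -31.2). The virtual corner opposite G is at (-26.8, -31.2). The tangent condition forces FA to be normal to MA and since A1 is tangent to CT there, FC ⟂ CT, with radius 6.3, so the center F sits 6.3 in from both sides at F = (-20.5, -24.9). That places the tangent points at A = (-26.8, -24.9) on MA and C = (-20.5, -31.2) on CT. Then |GC| = |C − G| = 37.3.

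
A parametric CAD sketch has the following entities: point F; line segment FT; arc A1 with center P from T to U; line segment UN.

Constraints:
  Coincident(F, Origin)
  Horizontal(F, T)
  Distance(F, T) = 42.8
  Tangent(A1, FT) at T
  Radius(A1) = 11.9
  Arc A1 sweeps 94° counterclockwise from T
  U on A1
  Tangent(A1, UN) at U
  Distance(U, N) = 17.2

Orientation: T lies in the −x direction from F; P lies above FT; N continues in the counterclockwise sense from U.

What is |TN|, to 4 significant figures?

31.74

F is at the origin; FT is horizontal with |FT| = 42.8 and T on the −x side, so T = (-42.80, 0.000). A1 meets FT tangentially, so PT is at right angles to FT, so P = T + (0, 11.9) = (-42.80, 11.90). On A1, T sits at bearing -90° from P; a 94° counterclockwise sweep puts U at bearing 4°, so U = P + 11.9·(cos 4°, sin 4°) = (-30.93, 12.73). Since A1 is tangent to UN there, PU ⟂ UN, so UN runs along (−sin 4°, cos 4°); with |UN| = 17.2, N = (-32.13, 29.89). Then |TN| = |N − T| = 31.74.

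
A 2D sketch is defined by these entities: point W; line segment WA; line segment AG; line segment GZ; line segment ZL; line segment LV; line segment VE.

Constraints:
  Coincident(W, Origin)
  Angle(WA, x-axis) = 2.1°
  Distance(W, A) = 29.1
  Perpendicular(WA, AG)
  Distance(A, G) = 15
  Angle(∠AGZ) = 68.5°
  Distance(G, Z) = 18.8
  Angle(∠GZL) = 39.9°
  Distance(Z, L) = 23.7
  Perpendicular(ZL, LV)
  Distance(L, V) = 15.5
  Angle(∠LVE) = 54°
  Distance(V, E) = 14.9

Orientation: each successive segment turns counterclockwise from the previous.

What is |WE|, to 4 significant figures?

27.05

W is at the origin; WA runs at 2.1° with length 29.1, so A = (29.08, 1.066). WA is perpendicular to AG, so AG runs at 92.10°; with |AG| = 15.0, G = (28.53, 16.06). ∠AGZ = 68.5° gives GZ at -156.4° from the x-axis; with |GZ| = 18.8, Z = (11.30, 8.530). ∠GZL = 39.9° gives ZL at -16.30° from the x-axis; with |ZL| = 23.7, L = (34.05, 1.878). ZL ⟂ LV, so LV runs at 73.70°; with |LV| = 15.5, V = (38.40, 16.75). ∠LVE = 54.0° gives VE at -160.3° from the x-axis; with |VE| = 14.9, E = (24.37, 11.73). Then |WE| = |E − W| = 27.05.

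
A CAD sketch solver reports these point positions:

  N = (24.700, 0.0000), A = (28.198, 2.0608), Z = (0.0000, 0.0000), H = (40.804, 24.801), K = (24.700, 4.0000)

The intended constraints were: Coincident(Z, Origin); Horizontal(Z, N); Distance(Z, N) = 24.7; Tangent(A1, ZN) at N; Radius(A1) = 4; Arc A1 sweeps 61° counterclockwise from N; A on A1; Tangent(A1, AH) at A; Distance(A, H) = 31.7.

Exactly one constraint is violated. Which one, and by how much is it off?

Distance(A, H) = 31.7 — off by 5.70.

Z = (0.00, 0.00) ✓; Z.y = 0.00, N.y = 0.00 ✓; |ZN| = 24.70 ✓; ∠(KN, NZ) = 90.00° ✓; |KN| = 4.000 ✓; bearing(K→A) − bearing(K→N) = 61.00° ✓; |KA| = 4.000 ✓; ∠(KA, AH) = 90.00° ✓; |AH| = 26.00 ✗.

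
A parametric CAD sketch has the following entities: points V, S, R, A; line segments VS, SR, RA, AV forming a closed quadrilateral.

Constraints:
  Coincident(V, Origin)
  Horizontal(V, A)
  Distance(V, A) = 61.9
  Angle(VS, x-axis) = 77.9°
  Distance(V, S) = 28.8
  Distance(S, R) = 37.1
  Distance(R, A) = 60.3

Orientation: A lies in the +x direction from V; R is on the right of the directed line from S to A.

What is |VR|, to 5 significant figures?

9.0265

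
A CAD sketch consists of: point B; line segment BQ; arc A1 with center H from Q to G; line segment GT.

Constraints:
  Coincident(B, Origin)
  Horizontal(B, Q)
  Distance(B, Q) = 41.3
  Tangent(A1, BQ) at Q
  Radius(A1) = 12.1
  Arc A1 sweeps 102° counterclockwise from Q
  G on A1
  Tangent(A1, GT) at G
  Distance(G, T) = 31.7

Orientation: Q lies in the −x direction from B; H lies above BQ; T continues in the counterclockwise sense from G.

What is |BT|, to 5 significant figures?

58.150

B is at the origin; BQ is horizontal with |BQ| = 41.3 and Q on the −x side, so Q = (-41.300, 0.0000). Since A1 is tangent to BQ there, HQ ⟂ BQ, so H = Q + (0, 12.1) = (-41.300, 12.100). On A1, Q sits at bearing -90° from H; a 102° counterclockwise sweep puts G at bearing 12°, so G = H + 12.1·(cos 12°, sin 12°) = (-29.464, 14.616). Tangency of A1 to GT means the radius HG is perpendicular to GT, so GT runs along (−sin 12°, cos 12°); with |GT| = 31.7, T = (-36.055, 45.623). Then |BT| = |T − B| = 58.150.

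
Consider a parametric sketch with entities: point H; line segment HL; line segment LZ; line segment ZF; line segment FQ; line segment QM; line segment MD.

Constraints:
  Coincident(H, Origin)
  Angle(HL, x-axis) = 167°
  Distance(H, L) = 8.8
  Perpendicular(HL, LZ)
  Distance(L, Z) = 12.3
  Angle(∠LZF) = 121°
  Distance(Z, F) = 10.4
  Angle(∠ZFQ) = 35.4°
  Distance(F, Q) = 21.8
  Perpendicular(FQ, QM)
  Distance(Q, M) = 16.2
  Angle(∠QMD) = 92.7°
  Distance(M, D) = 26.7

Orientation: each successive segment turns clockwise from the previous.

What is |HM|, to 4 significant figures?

23.83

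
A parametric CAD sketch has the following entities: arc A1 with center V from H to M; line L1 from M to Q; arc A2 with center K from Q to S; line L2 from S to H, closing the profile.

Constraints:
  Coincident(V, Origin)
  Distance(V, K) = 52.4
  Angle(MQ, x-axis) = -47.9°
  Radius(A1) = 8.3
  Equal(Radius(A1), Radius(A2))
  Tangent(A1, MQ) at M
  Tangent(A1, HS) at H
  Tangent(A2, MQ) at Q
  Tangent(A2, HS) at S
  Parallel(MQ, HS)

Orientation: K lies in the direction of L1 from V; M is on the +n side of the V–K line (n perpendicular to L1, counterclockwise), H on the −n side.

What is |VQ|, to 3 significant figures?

53.1

The slot axis is L1's direction at -47.9°, so u = (cos -47.9°, sin -47.9°) = (0.670, -0.742) and n = (−sin -47.9°, cos -47.9°) = (0.742, 0.670). V is at the origin and K lies 52.4 along u from V, so K = 52.4·u = (35.1, -38.9). Tangency of A1 to both parallel lines with radius 8.3 puts M and H at V ± 8.3·n: M = (6.16, 5.56), H = (-6.16, -5.56). Equal radii place Q and S the same way about K: Q = K + 8.3·n = (41.3, -33.3), S = K − 8.3·n = (29.0, -44.4). Then |VQ| = |Q − V| = 53.1.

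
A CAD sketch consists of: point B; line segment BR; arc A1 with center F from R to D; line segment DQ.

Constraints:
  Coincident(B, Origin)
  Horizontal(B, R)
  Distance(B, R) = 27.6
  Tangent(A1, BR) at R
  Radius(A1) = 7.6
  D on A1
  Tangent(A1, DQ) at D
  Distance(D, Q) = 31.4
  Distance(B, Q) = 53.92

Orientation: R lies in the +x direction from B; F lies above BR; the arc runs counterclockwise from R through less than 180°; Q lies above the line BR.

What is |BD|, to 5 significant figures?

35.835

Checks: |BR| = 27.60 ✓; |FD| = 7.600 ✓; ∠(FD, DQ) = 90.00° ✓; |DQ| = 31.40 ✓; |BQ| = 53.92 ✓.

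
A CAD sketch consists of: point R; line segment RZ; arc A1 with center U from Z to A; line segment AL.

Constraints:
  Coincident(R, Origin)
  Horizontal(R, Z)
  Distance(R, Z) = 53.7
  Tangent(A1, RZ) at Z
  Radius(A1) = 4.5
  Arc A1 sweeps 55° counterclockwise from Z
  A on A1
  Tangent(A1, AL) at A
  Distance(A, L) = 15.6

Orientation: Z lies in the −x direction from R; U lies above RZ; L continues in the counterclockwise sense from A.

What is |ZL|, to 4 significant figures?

19.38

R is at the origin; R and Z share the same y with |RZ| = 53.7 and Z on the −x side, so Z = (-53.70, 0.000). The tangent condition forces UZ to be normal to RZ, so U = Z + (0, 4.5) = (-53.70, 4.500). On A1, Z sits at bearing -90° from U; a 55° counterclockwise sweep puts A at bearing -35°, so A = U + 4.5·(cos -35°, sin -35°) = (-50.01, 1.919). Since A1 is tangent to AL there, UA ⟂ AL, so AL runs along (−sin -35°, cos -35°); with |AL| = 15.6, L = (-41.07, 14.70). Then |ZL| = |L − Z| = 19.38.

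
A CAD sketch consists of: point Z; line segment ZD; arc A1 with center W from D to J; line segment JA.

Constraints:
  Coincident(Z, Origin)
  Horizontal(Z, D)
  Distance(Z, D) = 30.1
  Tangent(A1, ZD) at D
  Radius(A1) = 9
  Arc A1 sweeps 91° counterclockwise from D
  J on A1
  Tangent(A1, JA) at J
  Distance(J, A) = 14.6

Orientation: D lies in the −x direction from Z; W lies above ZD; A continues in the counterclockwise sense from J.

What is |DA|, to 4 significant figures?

25.31

Z is at the origin; Z and D share the same y with |ZD| = 30.1 and D on the −x side, so D = (-30.10, 0.000). A1 meets ZD tangentially, so WD is at right angles to ZD, so W = D + (0, 9) = (-30.10, 9.000). On A1, D sits at bearing -90° from W; a 91° counterclockwise sweep puts J at bearing 1°, so J = W + 9.0·(cos 1°, sin 1°) = (-21.10, 9.157). The tangent condition forces WJ to be normal to JA, so JA runs along (−sin 1°, cos 1°); with |JA| = 14.6, A = (-21.36, 23.75). Then |DA| = |A − D| = 25.31.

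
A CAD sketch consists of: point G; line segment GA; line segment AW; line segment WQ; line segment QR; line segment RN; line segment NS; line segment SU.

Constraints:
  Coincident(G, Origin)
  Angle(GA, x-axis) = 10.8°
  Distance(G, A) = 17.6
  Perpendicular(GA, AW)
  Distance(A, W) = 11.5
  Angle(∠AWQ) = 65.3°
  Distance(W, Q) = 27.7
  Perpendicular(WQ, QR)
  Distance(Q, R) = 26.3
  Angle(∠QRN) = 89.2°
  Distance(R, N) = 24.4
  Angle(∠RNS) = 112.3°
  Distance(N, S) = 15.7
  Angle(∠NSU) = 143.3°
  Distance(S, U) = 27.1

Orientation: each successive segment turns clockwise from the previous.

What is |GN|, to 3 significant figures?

28.8

G is at the origin; GA runs at 10.8° with length 17.6, so A = (17.3, 3.30). GA is perpendicular to AW, so AW runs at -79.2°; with |AW| = 11.5, W = (19.4, -8.00). ∠AWQ = 65.3° gives WQ at 166° from the x-axis; with |WQ| = 27.7, Q = (-7.45, -1.34). WQ ⟂ QR, so QR runs at 76.1°; with |QR| = 26.3, R = (-1.13, 24.2). ∠QRN = 89.2° gives RN at -14.7° from the x-axis; with |RN| = 24.4, N = (22.5, 18.0). Then |GN| = |N − G| = 28.8.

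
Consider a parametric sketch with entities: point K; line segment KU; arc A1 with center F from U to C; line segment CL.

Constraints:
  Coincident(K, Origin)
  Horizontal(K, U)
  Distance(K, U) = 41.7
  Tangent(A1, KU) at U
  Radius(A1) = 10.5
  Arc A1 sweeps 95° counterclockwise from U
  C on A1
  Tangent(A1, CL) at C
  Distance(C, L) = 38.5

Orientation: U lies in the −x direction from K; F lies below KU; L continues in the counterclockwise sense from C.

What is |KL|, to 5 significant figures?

69.705

K is at the origin; KU is horizontal with |KU| = 41.7 and U on the −x side, so U = (-41.700, 0.0000). Since A1 is tangent to KU there, FU ⟂ KU, so F = U + (0, -10.5) = (-41.700, -10.500). On A1, U sits at bearing 90° from F; a 95° counterclockwise sweep puts C at bearing 185°, so C = F + 10.5·(cos 185°, sin 185°) = (-52.160, -11.415). Tangency of A1 to CL means the radius FC is perpendicular to CL, so CL runs along (−sin 185°, cos 185°); with |CL| = 38.5, L = (-48.805, -49.769). Then |KL| = |L − K| = 69.705.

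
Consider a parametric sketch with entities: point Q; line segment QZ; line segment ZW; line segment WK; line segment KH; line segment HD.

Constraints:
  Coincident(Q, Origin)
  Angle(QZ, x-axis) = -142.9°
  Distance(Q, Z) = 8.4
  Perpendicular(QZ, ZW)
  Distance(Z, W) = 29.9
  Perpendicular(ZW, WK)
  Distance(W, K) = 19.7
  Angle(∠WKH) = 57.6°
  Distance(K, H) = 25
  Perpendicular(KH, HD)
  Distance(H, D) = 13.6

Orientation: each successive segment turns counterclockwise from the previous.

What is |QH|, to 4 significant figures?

9.038

Q is at the origin; QZ runs at -142.9° with length 8.4, so Z = (-6.700, -5.067). QZ ⟂ ZW, so ZW runs at -52.90°; with |ZW| = 29.9, W = (11.34, -28.91). ZW is perpendicular to WK, so WK runs at 37.10°; with |WK| = 19.7, K = (27.05, -17.03). ∠WKH = 57.6° gives KH at 159.5° from the x-axis; with |KH| = 25.0, H = (3.632, -8.276). Then |QH| = |H − Q| = 9.038.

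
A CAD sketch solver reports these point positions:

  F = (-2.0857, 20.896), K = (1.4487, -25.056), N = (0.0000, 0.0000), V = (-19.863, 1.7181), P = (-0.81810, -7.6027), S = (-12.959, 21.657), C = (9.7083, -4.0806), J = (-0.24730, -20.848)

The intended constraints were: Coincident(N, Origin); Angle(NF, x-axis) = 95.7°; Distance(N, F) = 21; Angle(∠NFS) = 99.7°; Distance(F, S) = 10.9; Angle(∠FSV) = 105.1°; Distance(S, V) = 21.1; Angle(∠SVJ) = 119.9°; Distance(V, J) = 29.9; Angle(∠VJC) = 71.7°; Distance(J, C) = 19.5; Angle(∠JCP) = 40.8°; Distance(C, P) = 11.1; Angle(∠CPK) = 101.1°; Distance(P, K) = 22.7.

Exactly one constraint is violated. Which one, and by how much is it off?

Distance(P, K) = 22.7 — off by 5.10.

N = (0.00, 0.00) ✓; NF at 95.70° ✓; |NF| = 21.00 ✓; ∠NFS = 99.70° ✓; |FS| = 10.90 ✓; ∠FSV = 105.1° ✓; |SV| = 21.10 ✓; ∠SVJ = 119.9° ✓; |VJ| = 29.90 ✓; ∠VJC = 71.70° ✓; |JC| = 19.50 ✓; ∠JCP = 40.80° ✓; |CP| = 11.10 ✓; ∠CPK = 101.1° ✓; |PK| = 17.60 ✗.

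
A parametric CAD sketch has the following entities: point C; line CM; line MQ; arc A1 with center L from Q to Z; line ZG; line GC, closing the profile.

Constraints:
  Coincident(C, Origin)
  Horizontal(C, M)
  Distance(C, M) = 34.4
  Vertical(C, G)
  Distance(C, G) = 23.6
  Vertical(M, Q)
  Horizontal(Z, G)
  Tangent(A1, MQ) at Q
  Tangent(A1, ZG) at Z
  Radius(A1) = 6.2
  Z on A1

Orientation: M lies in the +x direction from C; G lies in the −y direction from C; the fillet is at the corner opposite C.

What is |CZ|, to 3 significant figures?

36.8

The virtual corner opposite C is at (34.4, -23.6). The tangent condition forces LQ to be normal to MQ and since A1 is tangent to ZG there, LZ ⟂ ZG, with radius 6.2, so the center L sits 6.2 in from both sides at L = (28.2, -17.4). That places the tangent points at Q = (34.4, -17.4) on MQ and Z = (28.2, -23.6) on ZG. Then |CZ| = |Z − C| = 36.8.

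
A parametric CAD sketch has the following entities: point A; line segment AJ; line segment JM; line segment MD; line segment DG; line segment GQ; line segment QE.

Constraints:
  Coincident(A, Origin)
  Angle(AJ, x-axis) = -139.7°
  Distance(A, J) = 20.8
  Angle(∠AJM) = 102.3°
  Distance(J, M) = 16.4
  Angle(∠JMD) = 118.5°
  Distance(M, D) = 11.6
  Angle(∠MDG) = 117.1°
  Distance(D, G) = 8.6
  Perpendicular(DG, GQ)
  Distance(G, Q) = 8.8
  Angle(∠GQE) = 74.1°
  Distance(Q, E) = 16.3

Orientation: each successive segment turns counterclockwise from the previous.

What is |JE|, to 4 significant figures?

22.44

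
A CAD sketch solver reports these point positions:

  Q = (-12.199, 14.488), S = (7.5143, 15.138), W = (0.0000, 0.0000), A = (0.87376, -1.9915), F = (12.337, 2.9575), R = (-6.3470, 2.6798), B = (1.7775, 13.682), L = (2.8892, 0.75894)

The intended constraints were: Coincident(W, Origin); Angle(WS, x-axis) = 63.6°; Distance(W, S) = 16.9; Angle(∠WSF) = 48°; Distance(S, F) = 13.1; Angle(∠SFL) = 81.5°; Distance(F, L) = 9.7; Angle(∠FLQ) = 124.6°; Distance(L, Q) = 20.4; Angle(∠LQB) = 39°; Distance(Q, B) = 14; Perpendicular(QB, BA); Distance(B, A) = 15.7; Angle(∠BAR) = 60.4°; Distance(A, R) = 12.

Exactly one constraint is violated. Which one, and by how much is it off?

Distance(A, R) = 12 — off by 3.40.

W = (0.00, 0.00) ✓; WS at 63.60° ✓; |WS| = 16.90 ✓; ∠WSF = 48.00° ✓; |SF| = 13.10 ✓; ∠SFL = 81.50° ✓; |FL| = 9.700 ✓; ∠FLQ = 124.6° ✓; |LQ| = 20.40 ✓; ∠LQB = 39.00° ✓; |QB| = 14.00 ✓; ∠(QB, BA) = 90.00° ✓; |BA| = 15.70 ✓; ∠BAR = 60.40° ✓; |AR| = 8.600 ✗.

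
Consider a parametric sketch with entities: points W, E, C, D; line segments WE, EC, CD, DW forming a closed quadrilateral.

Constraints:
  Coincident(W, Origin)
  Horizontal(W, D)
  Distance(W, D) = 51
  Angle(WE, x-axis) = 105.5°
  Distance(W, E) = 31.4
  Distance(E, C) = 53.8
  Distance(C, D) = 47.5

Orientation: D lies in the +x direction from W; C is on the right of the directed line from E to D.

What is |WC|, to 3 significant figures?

22.5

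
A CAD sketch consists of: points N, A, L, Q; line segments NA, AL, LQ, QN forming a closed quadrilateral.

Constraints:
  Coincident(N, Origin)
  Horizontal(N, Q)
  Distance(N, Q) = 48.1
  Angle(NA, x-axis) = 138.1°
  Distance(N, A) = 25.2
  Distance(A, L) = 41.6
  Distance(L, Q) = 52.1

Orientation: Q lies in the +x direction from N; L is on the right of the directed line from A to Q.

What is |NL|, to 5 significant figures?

20.253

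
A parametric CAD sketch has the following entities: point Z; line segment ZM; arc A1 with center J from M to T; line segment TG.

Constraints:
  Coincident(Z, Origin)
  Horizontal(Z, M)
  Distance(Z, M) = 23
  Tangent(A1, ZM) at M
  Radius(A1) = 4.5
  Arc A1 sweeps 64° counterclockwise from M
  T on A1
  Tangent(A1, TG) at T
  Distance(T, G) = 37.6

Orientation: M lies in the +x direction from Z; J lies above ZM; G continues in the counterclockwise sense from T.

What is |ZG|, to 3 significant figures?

56.7

Z is at the origin; Z and M share the same y with |ZM| = 23.0 and M on the +x side, so M = (23.0, 0.00). The tangent condition forces JM to be normal to ZM, so J = M + (0, 4.5) = (23.0, 4.50). On A1, M sits at bearing -90° from J; a 64° counterclockwise sweep puts T at bearing -26°, so T = J + 4.5·(cos -26°, sin -26°) = (27.0, 2.53). The tangent condition forces JT to be normal to TG, so TG runs along (−sin -26°, cos -26°); with |TG| = 37.6, G = (43.5, 36.3). Then |ZG| = |G − Z| = 56.7.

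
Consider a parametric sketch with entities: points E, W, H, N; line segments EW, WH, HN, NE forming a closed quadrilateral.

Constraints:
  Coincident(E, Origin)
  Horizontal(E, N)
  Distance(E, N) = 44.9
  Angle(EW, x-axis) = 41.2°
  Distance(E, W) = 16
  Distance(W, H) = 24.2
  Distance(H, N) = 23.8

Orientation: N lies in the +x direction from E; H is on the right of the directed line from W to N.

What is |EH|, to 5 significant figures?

25.948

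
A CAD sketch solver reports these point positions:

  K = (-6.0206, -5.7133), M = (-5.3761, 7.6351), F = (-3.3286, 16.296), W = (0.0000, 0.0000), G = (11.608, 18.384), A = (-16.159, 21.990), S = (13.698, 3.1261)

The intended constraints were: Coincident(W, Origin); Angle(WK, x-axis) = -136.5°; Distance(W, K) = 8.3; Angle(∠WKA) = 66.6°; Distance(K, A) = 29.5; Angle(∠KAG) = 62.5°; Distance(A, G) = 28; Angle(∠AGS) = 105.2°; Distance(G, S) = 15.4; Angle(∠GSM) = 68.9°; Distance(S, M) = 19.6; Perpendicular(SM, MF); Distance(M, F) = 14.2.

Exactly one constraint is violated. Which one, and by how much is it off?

Distance(M, F) = 14.2 — off by 5.30.

W = (0.00, 0.00) ✓; WK at -136.5° ✓; |WK| = 8.300 ✓; ∠WKA = 66.60° ✓; |KA| = 29.50 ✓; ∠KAG = 62.50° ✓; |AG| = 28.00 ✓; ∠AGS = 105.2° ✓; |GS| = 15.40 ✓; ∠GSM = 68.90° ✓; |SM| = 19.60 ✓; ∠(SM, MF) = 90.00° ✓; |MF| = 8.900 ✗.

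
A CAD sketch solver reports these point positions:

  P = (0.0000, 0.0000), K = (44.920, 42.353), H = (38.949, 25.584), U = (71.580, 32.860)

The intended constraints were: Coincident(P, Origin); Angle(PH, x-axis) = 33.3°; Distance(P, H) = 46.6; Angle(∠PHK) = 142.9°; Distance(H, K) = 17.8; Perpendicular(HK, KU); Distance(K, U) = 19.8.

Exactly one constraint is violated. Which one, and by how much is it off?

Distance(K, U) = 19.8 — off by 8.50.

P = (0.00, 0.00) ✓; PH at 33.30° ✓; |PH| = 46.60 ✓; ∠PHK = 142.9° ✓; |HK| = 17.80 ✓; ∠(HK, KU) = 90.00° ✓; |KU| = 28.30 ✗.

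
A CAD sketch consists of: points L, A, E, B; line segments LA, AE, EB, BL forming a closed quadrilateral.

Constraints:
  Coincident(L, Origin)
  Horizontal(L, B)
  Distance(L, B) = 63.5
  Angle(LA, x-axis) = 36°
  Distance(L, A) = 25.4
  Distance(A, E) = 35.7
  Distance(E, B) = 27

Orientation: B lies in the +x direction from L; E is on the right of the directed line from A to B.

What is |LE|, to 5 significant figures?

43.243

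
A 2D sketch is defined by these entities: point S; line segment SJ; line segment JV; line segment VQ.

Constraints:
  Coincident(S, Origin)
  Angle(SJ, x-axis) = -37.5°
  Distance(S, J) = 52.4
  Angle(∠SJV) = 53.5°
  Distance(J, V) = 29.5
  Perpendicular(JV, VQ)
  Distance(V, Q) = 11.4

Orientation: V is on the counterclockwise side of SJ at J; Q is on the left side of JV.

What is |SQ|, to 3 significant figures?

30.8

∠SJV = 53.5°, so JV runs at -37.5° + (180° − 53.5°) = 89.0° from the x-axis; with |JV| = 29.5, V = J + 29.5·(cos 89.0°, sin 89.0°) = (42.1, -2.40). The perpendicularity gives VQ at right angles to JV; with |VQ| = 11.4 on the left of JV, Q = V + 11.4·(-1.00, 0.0175) = (30.7, -2.20). Then |SQ| = |Q − S| = 30.8.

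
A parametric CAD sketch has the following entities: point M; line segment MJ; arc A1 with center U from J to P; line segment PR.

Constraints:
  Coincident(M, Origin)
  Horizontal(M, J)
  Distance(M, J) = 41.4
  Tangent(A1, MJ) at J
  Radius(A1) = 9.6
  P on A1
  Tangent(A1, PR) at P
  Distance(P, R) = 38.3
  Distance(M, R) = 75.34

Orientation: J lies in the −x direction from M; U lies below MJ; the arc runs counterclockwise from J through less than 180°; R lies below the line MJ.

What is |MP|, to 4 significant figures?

51.08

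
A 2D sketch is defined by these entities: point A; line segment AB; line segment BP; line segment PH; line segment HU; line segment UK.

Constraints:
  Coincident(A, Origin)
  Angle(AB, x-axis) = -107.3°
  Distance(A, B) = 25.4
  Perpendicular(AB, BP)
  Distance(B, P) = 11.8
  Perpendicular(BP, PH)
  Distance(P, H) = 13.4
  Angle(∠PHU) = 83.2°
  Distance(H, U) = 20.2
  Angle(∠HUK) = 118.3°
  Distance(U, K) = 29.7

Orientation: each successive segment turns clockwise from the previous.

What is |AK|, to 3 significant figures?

46.2

∠PHU = 83.2° gives HU at -24.1° from the x-axis; with |HU| = 20.2, U = (3.60, -16.2). ∠HUK = 118.3° gives UK at -85.8° from the x-axis; with |UK| = 29.7, K = (5.78, -45.8). Then |AK| = |K − A| = 46.2.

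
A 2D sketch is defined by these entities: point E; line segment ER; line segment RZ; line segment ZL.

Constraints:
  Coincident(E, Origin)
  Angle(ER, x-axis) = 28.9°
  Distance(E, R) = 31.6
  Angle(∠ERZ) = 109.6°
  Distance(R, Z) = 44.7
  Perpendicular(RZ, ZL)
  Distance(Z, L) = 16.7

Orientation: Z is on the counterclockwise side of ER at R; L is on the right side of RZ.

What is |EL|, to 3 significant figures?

72.2

E is at the origin; ER runs at 28.9° with length 31.6, so R = 31.6·(cos 28.9°, sin 28.9°) = (27.7, 15.3). ∠ERZ = 109.6°, so RZ runs at 28.9° + (180° − 109.6°) = 99.3° from the x-axis; with |RZ| = 44.7, Z = R + 44.7·(cos 99.3°, sin 99.3°) = (20.4, 59.4). RZ is perpendicular to ZL; with |ZL| = 16.7 on the right of RZ, L = Z + 16.7·(0.987, 0.162) = (36.9, 62.1). Then |EL| = |L − E| = 72.2.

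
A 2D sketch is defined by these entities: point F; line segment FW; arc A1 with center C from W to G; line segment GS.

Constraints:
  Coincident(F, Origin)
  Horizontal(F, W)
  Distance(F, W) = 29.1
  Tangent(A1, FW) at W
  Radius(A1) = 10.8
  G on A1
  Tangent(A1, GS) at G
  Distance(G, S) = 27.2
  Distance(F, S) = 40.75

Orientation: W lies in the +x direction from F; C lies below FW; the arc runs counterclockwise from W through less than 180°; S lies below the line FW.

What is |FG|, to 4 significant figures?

20.92

F is at the origin; F and W share the same y with |FW| = 29.1 and W on the +x side, so W = (29.10, 0.000). Since A1 is tangent to FW there, CW ⟂ FW, so C = W + (0, -10.8) = (29.10, -10.80). Since CG ⟂ GS (tangency), |CS| = √(10.8² + 27.2²) = 29.27 regardless of where G sits on A1. So S lies on both circle(F, 40.75) and circle(C, 29.27); the below-FW intersection is S = (16.55, -37.24). G is the foot of the tangent from S: G = (18.32, -10.10).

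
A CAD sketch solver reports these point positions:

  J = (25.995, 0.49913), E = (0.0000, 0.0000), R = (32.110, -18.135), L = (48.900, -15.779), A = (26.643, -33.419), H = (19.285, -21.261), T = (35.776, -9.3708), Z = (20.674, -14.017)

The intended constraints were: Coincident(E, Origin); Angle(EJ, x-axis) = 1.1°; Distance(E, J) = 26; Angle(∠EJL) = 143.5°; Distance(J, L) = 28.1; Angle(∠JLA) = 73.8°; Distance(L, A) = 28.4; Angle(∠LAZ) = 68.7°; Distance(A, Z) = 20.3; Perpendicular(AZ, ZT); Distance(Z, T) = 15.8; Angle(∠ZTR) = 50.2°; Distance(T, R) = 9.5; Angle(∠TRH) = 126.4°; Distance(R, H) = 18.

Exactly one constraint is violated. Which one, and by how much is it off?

Distance(R, H) = 18 — off by 4.80.

E = (0.00, 0.00) ✓; EJ at 1.100° ✓; |EJ| = 26.00 ✓; ∠EJL = 143.5° ✓; |JL| = 28.10 ✓; ∠JLA = 73.80° ✓; |LA| = 28.40 ✓; ∠LAZ = 68.70° ✓; |AZ| = 20.30 ✓; ∠(AZ, ZT) = 90.00° ✓; |ZT| = 15.80 ✓; ∠ZTR = 50.20° ✓; |TR| = 9.500 ✓; ∠TRH = 126.4° ✓; |RH| = 13.20 ✗.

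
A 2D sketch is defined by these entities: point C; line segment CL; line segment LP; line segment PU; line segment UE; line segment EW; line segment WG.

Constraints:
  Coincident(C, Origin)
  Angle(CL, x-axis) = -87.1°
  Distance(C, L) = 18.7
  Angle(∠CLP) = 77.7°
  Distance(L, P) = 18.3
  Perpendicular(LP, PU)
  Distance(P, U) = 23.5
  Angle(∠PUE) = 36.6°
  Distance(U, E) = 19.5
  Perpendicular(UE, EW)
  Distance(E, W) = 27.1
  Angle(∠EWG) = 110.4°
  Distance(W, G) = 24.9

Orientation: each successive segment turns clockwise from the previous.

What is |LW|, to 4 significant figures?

29.62

C is at the origin; CL runs at -87.1° with length 18.7, so L = (0.9461, -18.68). ∠CLP = 77.7° gives LP at 170.6° from the x-axis; with |LP| = 18.3, P = (-17.11, -15.69). LP is perpendicular to PU, so PU runs at 80.60°; with |PU| = 23.5, U = (-13.27, 7.497). ∠PUE = 36.6° gives UE at -62.80° from the x-axis; with |UE| = 19.5, E = (-4.357, -9.846). The perpendicularity gives EW at right angles to UE, so EW runs at -152.8°; with |EW| = 27.1, W = (-28.46, -22.23). Then |LW| = |W − L| = 29.62.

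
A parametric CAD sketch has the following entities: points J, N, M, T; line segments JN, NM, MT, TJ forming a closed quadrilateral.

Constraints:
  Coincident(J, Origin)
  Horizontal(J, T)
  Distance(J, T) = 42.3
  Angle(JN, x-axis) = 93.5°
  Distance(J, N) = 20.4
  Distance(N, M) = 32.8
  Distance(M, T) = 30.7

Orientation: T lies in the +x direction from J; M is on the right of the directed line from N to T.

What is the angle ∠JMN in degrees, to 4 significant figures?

29.03°

Checks: |NM| = 32.80 ✓; |MT| = 30.70 ✓.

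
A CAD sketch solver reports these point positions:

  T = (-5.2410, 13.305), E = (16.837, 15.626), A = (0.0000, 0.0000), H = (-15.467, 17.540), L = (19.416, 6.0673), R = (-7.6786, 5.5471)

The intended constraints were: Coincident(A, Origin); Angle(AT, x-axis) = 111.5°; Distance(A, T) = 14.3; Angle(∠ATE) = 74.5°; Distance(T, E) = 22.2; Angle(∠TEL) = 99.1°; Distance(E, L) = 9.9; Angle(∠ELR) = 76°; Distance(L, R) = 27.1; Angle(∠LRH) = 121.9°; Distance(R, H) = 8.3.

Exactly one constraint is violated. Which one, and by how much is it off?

Distance(R, H) = 8.3 — off by 6.00.

A = (0.00, 0.00) ✓; AT at 111.5° ✓; |AT| = 14.30 ✓; ∠ATE = 74.50° ✓; |TE| = 22.20 ✓; ∠TEL = 99.10° ✓; |EL| = 9.901 ✓; ∠ELR = 76.00° ✓; |LR| = 27.10 ✓; ∠LRH = 121.9° ✓; |RH| = 14.30 ✗.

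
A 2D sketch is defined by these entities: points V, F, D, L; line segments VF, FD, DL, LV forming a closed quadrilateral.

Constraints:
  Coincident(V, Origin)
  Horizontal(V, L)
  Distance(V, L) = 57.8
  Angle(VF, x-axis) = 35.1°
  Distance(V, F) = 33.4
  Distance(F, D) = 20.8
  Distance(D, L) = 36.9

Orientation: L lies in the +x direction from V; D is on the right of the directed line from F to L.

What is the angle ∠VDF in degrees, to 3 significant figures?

106°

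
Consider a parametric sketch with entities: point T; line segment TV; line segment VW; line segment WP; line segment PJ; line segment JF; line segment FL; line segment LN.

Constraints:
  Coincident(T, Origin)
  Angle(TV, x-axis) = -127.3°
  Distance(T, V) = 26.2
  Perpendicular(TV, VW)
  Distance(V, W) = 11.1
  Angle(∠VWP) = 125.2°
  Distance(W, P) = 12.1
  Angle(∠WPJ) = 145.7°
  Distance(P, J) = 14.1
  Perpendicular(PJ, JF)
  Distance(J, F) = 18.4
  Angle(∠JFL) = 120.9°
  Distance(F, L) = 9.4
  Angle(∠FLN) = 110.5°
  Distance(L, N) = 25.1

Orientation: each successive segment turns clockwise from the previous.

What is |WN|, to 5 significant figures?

3.6636

T is at the origin; TV runs at -127.3° with length 26.2, so V = (-15.877, -20.841). The perpendicularity gives VW at right angles to TV, so VW runs at 142.70°; with |VW| = 11.1, W = (-24.707, -14.115). ∠VWP = 125.2° gives WP at 87.900° from the x-axis; with |WP| = 12.1, P = (-24.263, -2.0231). ∠WPJ = 145.7° gives PJ at 53.600° from the x-axis; with |PJ| = 14.1, J = (-15.896, 9.3259). PJ ⟂ JF, so JF runs at -36.400°; with |JF| = 18.4, F = (-1.0860, -1.5930). ∠JFL = 120.9° gives FL at -95.500° from the x-axis; with |FL| = 9.4, L = (-1.9870, -10.950). ∠FLN = 110.5° gives LN at -165.00° from the x-axis; with |LN| = 25.1, N = (-26.232, -17.446). Then |WN| = |N − W| = 3.6636.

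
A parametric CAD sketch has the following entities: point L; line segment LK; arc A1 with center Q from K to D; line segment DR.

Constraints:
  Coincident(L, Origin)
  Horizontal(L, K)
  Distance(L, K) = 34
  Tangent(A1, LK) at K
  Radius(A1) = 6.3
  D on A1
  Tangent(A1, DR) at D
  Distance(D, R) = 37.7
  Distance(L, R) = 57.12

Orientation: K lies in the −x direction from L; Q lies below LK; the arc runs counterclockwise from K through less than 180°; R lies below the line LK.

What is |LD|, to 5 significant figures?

40.867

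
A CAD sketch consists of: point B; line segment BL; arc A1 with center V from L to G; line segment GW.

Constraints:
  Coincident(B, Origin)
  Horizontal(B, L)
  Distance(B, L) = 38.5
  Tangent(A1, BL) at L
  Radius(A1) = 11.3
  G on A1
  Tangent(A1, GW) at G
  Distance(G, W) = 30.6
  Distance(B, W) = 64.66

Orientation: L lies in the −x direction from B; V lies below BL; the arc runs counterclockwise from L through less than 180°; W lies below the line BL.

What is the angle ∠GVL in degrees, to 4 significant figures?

91.48°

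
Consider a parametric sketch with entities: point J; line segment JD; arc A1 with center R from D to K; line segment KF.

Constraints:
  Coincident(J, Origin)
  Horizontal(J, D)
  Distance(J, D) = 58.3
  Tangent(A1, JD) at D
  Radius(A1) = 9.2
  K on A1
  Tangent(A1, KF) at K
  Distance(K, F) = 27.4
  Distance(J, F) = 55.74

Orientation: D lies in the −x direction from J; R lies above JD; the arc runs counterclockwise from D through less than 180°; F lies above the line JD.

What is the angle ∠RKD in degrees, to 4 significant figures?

50.61°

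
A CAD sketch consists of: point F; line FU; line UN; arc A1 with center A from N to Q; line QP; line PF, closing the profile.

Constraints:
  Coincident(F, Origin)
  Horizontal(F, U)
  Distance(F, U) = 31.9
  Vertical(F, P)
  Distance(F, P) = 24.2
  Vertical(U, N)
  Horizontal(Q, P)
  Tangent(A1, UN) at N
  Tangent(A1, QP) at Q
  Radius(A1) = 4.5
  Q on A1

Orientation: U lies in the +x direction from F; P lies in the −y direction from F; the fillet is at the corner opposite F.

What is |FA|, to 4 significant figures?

33.75

F is at the origin; FU is horizontal with |FU| = 31.9 and U on the +x side, so U = (31.90, 0.000). FP is vertical with |FP| = 24.2 and P on the −y side, so P = (0.000, -24.20). The virtual corner opposite F is at (31.90, -24.20). Tangency of A1 to UN means the radius AN is perpendicular to UN and tangency of A1 to QP means the radius AQ is perpendicular to QP, with radius 4.5, so the center A sits 4.5 in from both sides at A = (27.40, -19.70). Then |FA| = |A − F| = 33.75.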